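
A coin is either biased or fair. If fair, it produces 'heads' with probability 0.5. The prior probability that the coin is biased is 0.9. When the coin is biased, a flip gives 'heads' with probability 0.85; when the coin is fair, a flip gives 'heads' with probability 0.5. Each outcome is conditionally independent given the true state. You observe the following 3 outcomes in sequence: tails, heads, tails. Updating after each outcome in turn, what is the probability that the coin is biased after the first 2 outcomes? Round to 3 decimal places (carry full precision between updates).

0.821

After 'tails': P(biased) = 0.15·0.9000 / (0.15·0.9000 + 0.5·0.1000) ≈ 0.7297
After 'heads': P(biased) = 0.85·0.7297 / (0.85·0.7297 + 0.5·0.2703) ≈ 0.8211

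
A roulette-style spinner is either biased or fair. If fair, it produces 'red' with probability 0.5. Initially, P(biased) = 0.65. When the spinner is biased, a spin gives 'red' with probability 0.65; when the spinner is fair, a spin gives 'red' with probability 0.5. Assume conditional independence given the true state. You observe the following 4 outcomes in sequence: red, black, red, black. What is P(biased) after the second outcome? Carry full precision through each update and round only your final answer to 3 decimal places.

0.628

After 'red': P(biased) = 0.65·0.6500 / (0.65·0.6500 + 0.5·0.3500) ≈ 0.7071
After 'black': P(biased) = 0.35·0.7071 / (0.35·0.7071 + 0.5·0.2929) ≈ 0.6283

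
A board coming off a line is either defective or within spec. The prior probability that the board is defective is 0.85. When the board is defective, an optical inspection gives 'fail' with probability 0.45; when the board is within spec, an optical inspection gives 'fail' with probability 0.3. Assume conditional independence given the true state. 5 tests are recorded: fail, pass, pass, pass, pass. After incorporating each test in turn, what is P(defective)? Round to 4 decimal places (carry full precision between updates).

0.7641

After 'fail': P(defective) = 0.45·0.8500 / (0.45·0.8500 + 0.3·0.1500) ≈ 0.8947
After 'pass': P(defective) = 0.55·0.8947 / (0.55·0.8947 + 0.7·0.1053) ≈ 0.8698
After 'pass': P(defective) = 0.55·0.8698 / (0.55·0.8698 + 0.7·0.1302) ≈ 0.8399
After 'pass': P(defective) = 0.55·0.8399 / (0.55·0.8399 + 0.7·0.1601) ≈ 0.8048
After 'pass': P(defective) = 0.55·0.8048 / (0.55·0.8048 + 0.7·0.1952) ≈ 0.7641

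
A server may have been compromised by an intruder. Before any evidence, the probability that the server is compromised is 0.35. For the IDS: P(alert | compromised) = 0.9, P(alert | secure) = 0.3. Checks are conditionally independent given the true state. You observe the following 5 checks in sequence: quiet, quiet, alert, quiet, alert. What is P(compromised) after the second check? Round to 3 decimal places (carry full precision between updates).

Each posterior becomes the prior for the next update.
After 'quiet': P(compromised) = 0.1·0.3500 / (0.1·0.3500 + 0.7·0.6500) ≈ 0.0714
After 'quiet': P(compromised) = 0.1·0.0714 / (0.1·0.0714 + 0.7·0.9286) ≈ 0.0109

0.011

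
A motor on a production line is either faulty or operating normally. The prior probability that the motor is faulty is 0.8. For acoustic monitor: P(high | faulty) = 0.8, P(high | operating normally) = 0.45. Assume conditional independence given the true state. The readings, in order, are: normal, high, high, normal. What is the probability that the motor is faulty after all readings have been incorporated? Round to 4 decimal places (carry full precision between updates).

0.6257

After 'normal': P(faulty) = 0.2·0.8000 / (0.2·0.8000 + 0.55·0.2000) ≈ 0.5926
After 'high': P(faulty) = 0.8·0.5926 / (0.8·0.5926 + 0.45·0.4074) ≈ 0.7211
After 'high': P(faulty) = 0.8·0.7211 / (0.8·0.7211 + 0.45·0.2789) ≈ 0.8213
After 'normal': P(faulty) = 0.2·0.8213 / (0.2·0.8213 + 0.55·0.1787) ≈ 0.6257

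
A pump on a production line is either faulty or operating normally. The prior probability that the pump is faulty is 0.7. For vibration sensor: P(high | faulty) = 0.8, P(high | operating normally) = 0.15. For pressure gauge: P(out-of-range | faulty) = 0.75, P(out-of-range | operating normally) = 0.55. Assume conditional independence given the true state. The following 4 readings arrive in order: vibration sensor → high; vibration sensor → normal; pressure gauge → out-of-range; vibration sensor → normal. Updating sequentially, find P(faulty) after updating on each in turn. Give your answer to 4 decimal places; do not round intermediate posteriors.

After vibration sensor='high': P(faulty) = 0.8·0.7000 / (0.8·0.7000 + 0.15·0.3000) ≈ 0.9256
After vibration sensor='normal': P(faulty) = 0.2·0.9256 / (0.2·0.9256 + 0.85·0.0744) ≈ 0.7454
After pressure gauge='out-of-range': P(faulty) = 0.75·0.7454 / (0.75·0.7454 + 0.55·0.2546) ≈ 0.7997
After vibration sensor='normal': P(faulty) = 0.2·0.7997 / (0.2·0.7997 + 0.85·0.2003) ≈ 0.4844

0.4844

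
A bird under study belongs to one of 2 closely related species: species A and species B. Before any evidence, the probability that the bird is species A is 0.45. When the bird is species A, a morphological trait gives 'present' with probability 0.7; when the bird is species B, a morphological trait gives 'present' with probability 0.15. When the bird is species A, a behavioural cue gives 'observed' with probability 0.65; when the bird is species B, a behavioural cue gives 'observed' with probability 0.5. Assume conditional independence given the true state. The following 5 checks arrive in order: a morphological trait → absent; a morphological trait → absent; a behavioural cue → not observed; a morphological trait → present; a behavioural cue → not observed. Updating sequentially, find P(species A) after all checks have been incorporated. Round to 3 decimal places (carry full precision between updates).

After a morphological trait='absent': P(species A) = 0.3·0.4500 / (0.3·0.4500 + 0.85·0.5500) ≈ 0.2241
After a morphological trait='absent': P(species A) = 0.3·0.2241 / (0.3·0.2241 + 0.85·0.7759) ≈ 0.0925
After a behavioural cue='not observed': P(species A) = 0.35·0.0925 / (0.35·0.0925 + 0.5·0.9075) ≈ 0.0666
After a morphological trait='present': P(species A) = 0.7·0.0666 / (0.7·0.0666 + 0.15·0.9334) ≈ 0.2498
After a behavioural cue='not observed': P(species A) = 0.35·0.2498 / (0.35·0.2498 + 0.5·0.7502) ≈ 0.1890

0.189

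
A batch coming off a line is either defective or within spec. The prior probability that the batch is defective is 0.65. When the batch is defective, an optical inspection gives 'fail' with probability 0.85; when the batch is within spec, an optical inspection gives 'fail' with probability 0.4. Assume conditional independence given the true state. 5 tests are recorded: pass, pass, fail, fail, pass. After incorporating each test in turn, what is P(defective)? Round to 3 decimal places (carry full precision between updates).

After 'pass': P(defective) = 0.15·0.6500 / (0.15·0.6500 + 0.6·0.3500) ≈ 0.3171
After 'pass': P(defective) = 0.15·0.3171 / (0.15·0.3171 + 0.6·0.6829) ≈ 0.1040
After 'fail': P(defective) = 0.85·0.1040 / (0.85·0.1040 + 0.4·0.8960) ≈ 0.1979
After 'fail': P(defective) = 0.85·0.1979 / (0.85·0.1979 + 0.4·0.8021) ≈ 0.3439
After 'pass': P(defective) = 0.15·0.3439 / (0.15·0.3439 + 0.6·0.6561) ≈ 0.1159

0.116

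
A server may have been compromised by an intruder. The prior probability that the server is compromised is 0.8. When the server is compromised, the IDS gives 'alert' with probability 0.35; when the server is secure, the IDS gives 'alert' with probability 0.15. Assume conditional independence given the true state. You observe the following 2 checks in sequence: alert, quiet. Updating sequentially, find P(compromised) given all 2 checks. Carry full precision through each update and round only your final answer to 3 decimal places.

0.877

Each posterior becomes the prior for the next update.
After 'alert': P(compromised) = 0.35·0.8000 / (0.35·0.8000 + 0.15·0.2000) ≈ 0.9032
After 'quiet': P(compromised) = 0.65·0.9032 / (0.65·0.9032 + 0.85·0.0968) ≈ 0.8771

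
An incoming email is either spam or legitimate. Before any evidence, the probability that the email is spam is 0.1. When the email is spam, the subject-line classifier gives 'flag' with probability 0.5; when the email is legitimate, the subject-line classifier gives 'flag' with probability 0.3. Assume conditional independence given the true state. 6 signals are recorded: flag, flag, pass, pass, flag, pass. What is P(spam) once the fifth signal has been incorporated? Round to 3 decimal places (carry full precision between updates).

0.208

After 'flag': P(spam) = 0.5·0.1000 / (0.5·0.1000 + 0.3·0.9000) ≈ 0.1562
After 'flag': P(spam) = 0.5·0.1562 / (0.5·0.1562 + 0.3·0.8438) ≈ 0.2358
After 'pass': P(spam) = 0.5·0.2358 / (0.5·0.2358 + 0.7·0.7642) ≈ 0.1806
After 'pass': P(spam) = 0.5·0.1806 / (0.5·0.1806 + 0.7·0.8194) ≈ 0.1360
After 'flag': P(spam) = 0.5·0.1360 / (0.5·0.1360 + 0.3·0.8640) ≈ 0.2079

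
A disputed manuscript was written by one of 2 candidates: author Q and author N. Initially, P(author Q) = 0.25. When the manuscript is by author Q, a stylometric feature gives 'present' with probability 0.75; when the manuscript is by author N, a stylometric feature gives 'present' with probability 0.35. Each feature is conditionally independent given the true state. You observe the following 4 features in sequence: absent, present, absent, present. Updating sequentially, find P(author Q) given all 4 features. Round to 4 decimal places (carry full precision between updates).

0.1846

After 'absent': P(author Q) = 0.25·0.2500 / (0.25·0.2500 + 0.65·0.7500) ≈ 0.1136
After 'present': P(author Q) = 0.75·0.1136 / (0.75·0.1136 + 0.35·0.8864) ≈ 0.2155
After 'absent': P(author Q) = 0.25·0.2155 / (0.25·0.2155 + 0.65·0.7845) ≈ 0.0956
After 'present': P(author Q) = 0.75·0.0956 / (0.75·0.0956 + 0.35·0.9044) ≈ 0.1846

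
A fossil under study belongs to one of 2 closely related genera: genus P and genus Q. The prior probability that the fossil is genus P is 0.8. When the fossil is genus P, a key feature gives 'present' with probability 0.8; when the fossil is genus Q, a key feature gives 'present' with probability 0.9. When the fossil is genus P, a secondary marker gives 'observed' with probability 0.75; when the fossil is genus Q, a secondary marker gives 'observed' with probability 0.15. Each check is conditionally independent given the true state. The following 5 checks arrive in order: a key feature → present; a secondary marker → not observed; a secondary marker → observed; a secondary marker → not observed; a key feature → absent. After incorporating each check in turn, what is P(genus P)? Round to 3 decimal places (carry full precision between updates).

Each posterior becomes the prior for the next update.
After a key feature='present': P(genus P) = 0.8·0.8000 / (0.8·0.8000 + 0.9·0.2000) ≈ 0.7805
After a secondary marker='not observed': P(genus P) = 0.25·0.7805 / (0.25·0.7805 + 0.85·0.2195) ≈ 0.5112
After a secondary marker='observed': P(genus P) = 0.75·0.5112 / (0.75·0.5112 + 0.15·0.4888) ≈ 0.8395
After a secondary marker='not observed': P(genus P) = 0.25·0.8395 / (0.25·0.8395 + 0.85·0.1605) ≈ 0.6060
After a key feature='absent': P(genus P) = 0.2·0.6060 / (0.2·0.6060 + 0.1·0.3940) ≈ 0.7546

0.755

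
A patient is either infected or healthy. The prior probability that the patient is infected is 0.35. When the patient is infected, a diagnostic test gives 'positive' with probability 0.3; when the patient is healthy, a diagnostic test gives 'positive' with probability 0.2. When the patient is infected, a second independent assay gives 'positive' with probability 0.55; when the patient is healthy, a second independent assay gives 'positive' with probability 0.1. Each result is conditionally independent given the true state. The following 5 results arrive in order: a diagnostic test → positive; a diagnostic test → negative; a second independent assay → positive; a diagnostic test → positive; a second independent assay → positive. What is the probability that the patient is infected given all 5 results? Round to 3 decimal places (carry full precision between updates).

0.970

After a diagnostic test='positive': P(infected) = 0.3·0.3500 / (0.3·0.3500 + 0.2·0.6500) ≈ 0.4468
After a diagnostic test='negative': P(infected) = 0.7·0.4468 / (0.7·0.4468 + 0.8·0.5532) ≈ 0.4141
After a second independent assay='positive': P(infected) = 0.55·0.4141 / (0.55·0.4141 + 0.1·0.5859) ≈ 0.7954
After a diagnostic test='positive': P(infected) = 0.3·0.7954 / (0.3·0.7954 + 0.2·0.2046) ≈ 0.8536
After a second independent assay='positive': P(infected) = 0.55·0.8536 / (0.55·0.8536 + 0.1·0.1464) ≈ 0.9698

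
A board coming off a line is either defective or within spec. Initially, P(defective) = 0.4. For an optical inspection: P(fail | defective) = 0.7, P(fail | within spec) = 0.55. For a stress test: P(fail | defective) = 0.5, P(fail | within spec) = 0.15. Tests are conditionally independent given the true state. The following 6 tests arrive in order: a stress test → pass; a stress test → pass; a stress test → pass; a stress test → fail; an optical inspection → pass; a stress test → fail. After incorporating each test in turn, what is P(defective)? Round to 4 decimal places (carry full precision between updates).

Each posterior becomes the prior for the next update.
After a stress test='pass': P(defective) = 0.5·0.4000 / (0.5·0.4000 + 0.85·0.6000) ≈ 0.2817
After a stress test='pass': P(defective) = 0.5·0.2817 / (0.5·0.2817 + 0.85·0.7183) ≈ 0.1874
After a stress test='pass': P(defective) = 0.5·0.1874 / (0.5·0.1874 + 0.85·0.8126) ≈ 0.1195
After a stress test='fail': P(defective) = 0.5·0.1195 / (0.5·0.1195 + 0.15·0.8805) ≈ 0.3114
After an optical inspection='pass': P(defective) = 0.3·0.3114 / (0.3·0.3114 + 0.45·0.6886) ≈ 0.2317
After a stress test='fail': P(defective) = 0.5·0.2317 / (0.5·0.2317 + 0.15·0.7683) ≈ 0.5013

0.5013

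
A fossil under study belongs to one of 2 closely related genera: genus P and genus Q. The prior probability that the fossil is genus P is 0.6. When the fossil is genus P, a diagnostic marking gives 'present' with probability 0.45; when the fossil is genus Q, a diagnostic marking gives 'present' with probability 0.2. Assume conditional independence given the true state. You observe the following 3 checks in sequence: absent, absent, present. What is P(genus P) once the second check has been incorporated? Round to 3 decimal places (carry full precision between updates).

After 'absent': P(genus P) = 0.55·0.6000 / (0.55·0.6000 + 0.8·0.4000) ≈ 0.5077
After 'absent': P(genus P) = 0.55·0.5077 / (0.55·0.5077 + 0.8·0.4923) ≈ 0.4149

0.415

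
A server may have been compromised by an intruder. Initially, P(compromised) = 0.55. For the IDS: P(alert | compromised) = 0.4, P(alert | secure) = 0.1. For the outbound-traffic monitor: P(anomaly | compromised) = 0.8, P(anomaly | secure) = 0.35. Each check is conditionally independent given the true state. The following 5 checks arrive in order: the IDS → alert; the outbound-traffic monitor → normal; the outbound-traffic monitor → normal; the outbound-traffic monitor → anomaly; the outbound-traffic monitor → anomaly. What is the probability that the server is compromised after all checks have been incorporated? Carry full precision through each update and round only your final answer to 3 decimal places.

0.707

After the IDS='alert': P(compromised) = 0.4·0.5500 / (0.4·0.5500 + 0.1·0.4500) ≈ 0.8302
After the outbound-traffic monitor='normal': P(compromised) = 0.2·0.8302 / (0.2·0.8302 + 0.65·0.1698) ≈ 0.6007
After the outbound-traffic monitor='normal': P(compromised) = 0.2·0.6007 / (0.2·0.6007 + 0.65·0.3993) ≈ 0.3164
After the outbound-traffic monitor='anomaly': P(compromised) = 0.8·0.3164 / (0.8·0.3164 + 0.35·0.6836) ≈ 0.5141
After the outbound-traffic monitor='anomaly': P(compromised) = 0.8·0.5141 / (0.8·0.5141 + 0.35·0.4859) ≈ 0.7074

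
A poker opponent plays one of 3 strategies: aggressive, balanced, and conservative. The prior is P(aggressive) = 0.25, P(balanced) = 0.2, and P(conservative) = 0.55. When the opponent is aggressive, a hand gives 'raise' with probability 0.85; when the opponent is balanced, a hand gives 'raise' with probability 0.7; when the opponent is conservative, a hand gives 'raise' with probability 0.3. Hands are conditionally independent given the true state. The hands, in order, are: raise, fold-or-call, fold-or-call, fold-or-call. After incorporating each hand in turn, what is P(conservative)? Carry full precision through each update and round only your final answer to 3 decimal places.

0.926

After 'raise': normaliser = 0.85·0.2500 + 0.7·0.2000 + 0.3·0.5500; P(aggressive) ≈ 0.4106, P(balanced) ≈ 0.2705, P(conservative) ≈ 0.3188
After 'fold-or-call': normaliser = 0.15·0.4106 + 0.3·0.2705 + 0.7·0.3188; P(aggressive) ≈ 0.1683, P(balanced) ≈ 0.2218, P(conservative) ≈ 0.6099
After 'fold-or-call': normaliser = 0.15·0.1683 + 0.3·0.2218 + 0.7·0.6099; P(aggressive) ≈ 0.0487, P(balanced) ≈ 0.1283, P(conservative) ≈ 0.8231
After 'fold-or-call': normaliser = 0.15·0.0487 + 0.3·0.1283 + 0.7·0.8231; P(aggressive) ≈ 0.0117, P(balanced) ≈ 0.0619, P(conservative) ≈ 0.9264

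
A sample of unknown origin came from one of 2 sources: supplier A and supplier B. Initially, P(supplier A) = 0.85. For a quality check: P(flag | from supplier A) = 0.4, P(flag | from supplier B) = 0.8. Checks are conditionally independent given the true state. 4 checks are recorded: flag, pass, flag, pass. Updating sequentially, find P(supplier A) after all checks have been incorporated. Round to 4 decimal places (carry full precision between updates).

After 'flag': P(supplier A) = 0.4·0.8500 / (0.4·0.8500 + 0.8·0.1500) ≈ 0.7391
After 'pass': P(supplier A) = 0.6·0.7391 / (0.6·0.7391 + 0.2·0.2609) ≈ 0.8947
After 'flag': P(supplier A) = 0.4·0.8947 / (0.4·0.8947 + 0.8·0.1053) ≈ 0.8095
After 'pass': P(supplier A) = 0.6·0.8095 / (0.6·0.8095 + 0.2·0.1905) ≈ 0.9273

0.9273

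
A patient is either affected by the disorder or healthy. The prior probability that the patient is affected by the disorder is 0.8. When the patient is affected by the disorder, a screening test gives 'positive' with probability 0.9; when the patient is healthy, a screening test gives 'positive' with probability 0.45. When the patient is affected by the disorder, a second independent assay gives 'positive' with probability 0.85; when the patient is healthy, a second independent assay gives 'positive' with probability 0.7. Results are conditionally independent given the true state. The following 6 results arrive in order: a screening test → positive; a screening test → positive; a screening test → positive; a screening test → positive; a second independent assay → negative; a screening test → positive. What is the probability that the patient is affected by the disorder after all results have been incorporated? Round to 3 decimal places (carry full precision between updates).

0.985

Apply Bayes' rule sequentially, carrying P(affected) forward.
After a screening test='positive': P(affected) = 0.9·0.8000 / (0.9·0.8000 + 0.45·0.2000) ≈ 0.8889
After a screening test='positive': P(affected) = 0.9·0.8889 / (0.9·0.8889 + 0.45·0.1111) ≈ 0.9412
After a screening test='positive': P(affected) = 0.9·0.9412 / (0.9·0.9412 + 0.45·0.0588) ≈ 0.9697
After a screening test='positive': P(affected) = 0.9·0.9697 / (0.9·0.9697 + 0.45·0.0303) ≈ 0.9846
After a second independent assay='negative': P(affected) = 0.15·0.9846 / (0.15·0.9846 + 0.3·0.0154) ≈ 0.9697
After a screening test='positive': P(affected) = 0.9·0.9697 / (0.9·0.9697 + 0.45·0.0303) ≈ 0.9846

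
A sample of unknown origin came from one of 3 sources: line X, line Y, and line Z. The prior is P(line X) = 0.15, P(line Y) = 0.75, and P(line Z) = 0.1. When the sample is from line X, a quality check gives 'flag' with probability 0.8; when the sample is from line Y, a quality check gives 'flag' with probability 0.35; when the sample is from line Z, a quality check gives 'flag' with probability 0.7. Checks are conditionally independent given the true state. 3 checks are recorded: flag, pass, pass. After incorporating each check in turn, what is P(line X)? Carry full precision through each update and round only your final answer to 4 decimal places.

After 'flag': normaliser = 0.8·0.1500 + 0.35·0.7500 + 0.7·0.1000; P(line X) ≈ 0.2652, P(line Y) ≈ 0.5801, P(line Z) ≈ 0.1547
After 'pass': normaliser = 0.2·0.2652 + 0.65·0.5801 + 0.3·0.1547; P(line X) ≈ 0.1113, P(line Y) ≈ 0.7913, P(line Z) ≈ 0.0974
After 'pass': normaliser = 0.2·0.1113 + 0.65·0.7913 + 0.3·0.0974; P(line X) ≈ 0.0393, P(line Y) ≈ 0.9090, P(line Z) ≈ 0.0516

0.0393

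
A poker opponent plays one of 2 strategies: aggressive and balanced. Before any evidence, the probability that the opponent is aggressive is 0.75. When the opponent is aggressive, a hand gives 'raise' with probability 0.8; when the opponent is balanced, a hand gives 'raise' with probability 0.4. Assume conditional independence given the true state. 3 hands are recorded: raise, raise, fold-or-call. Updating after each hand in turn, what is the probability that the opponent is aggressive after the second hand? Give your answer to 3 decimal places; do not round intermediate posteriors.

0.923

Apply Bayes' rule sequentially, carrying P(aggressive) forward.
After 'raise': P(aggressive) = 0.8·0.7500 / (0.8·0.7500 + 0.4·0.2500) ≈ 0.8571
After 'raise': P(aggressive) = 0.8·0.8571 / (0.8·0.8571 + 0.4·0.1429) ≈ 0.9231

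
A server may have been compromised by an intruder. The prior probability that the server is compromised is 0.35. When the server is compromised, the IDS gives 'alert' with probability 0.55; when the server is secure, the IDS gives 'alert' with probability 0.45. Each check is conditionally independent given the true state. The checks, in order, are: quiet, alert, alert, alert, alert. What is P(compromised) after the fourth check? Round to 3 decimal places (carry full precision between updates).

After 'quiet': P(compromised) = 0.45·0.3500 / (0.45·0.3500 + 0.55·0.6500) ≈ 0.3058
After 'alert': P(compromised) = 0.55·0.3058 / (0.55·0.3058 + 0.45·0.6942) ≈ 0.3500
After 'alert': P(compromised) = 0.55·0.3500 / (0.55·0.3500 + 0.45·0.6500) ≈ 0.3969
After 'alert': P(compromised) = 0.55·0.3969 / (0.55·0.3969 + 0.45·0.6031) ≈ 0.4458

0.446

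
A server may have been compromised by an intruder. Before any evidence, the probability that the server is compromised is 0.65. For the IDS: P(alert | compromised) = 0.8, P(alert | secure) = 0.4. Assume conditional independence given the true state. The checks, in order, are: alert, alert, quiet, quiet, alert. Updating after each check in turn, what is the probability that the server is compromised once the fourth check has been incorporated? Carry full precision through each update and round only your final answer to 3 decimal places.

0.452

After 'alert': P(compromised) = 0.8·0.6500 / (0.8·0.6500 + 0.4·0.3500) ≈ 0.7879
After 'alert': P(compromised) = 0.8·0.7879 / (0.8·0.7879 + 0.4·0.2121) ≈ 0.8814
After 'quiet': P(compromised) = 0.2·0.8814 / (0.2·0.8814 + 0.6·0.1186) ≈ 0.7123
After 'quiet': P(compromised) = 0.2·0.7123 / (0.2·0.7123 + 0.6·0.2877) ≈ 0.4522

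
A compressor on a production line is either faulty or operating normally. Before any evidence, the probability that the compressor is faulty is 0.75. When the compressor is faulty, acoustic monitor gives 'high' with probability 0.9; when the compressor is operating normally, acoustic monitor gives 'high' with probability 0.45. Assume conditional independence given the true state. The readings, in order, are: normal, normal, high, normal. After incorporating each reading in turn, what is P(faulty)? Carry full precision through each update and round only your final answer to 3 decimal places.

After 'normal': P(faulty) = 0.1·0.7500 / (0.1·0.7500 + 0.55·0.2500) ≈ 0.3529
After 'normal': P(faulty) = 0.1·0.3529 / (0.1·0.3529 + 0.55·0.6471) ≈ 0.0902
After 'high': P(faulty) = 0.9·0.0902 / (0.9·0.0902 + 0.45·0.9098) ≈ 0.1655
After 'normal': P(faulty) = 0.1·0.1655 / (0.1·0.1655 + 0.55·0.8345) ≈ 0.0348

0.035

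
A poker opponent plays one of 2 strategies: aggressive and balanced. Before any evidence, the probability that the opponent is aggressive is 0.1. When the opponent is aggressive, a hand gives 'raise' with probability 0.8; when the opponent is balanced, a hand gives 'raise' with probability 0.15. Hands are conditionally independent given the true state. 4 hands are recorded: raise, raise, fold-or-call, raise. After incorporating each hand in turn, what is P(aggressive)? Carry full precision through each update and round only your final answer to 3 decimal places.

0.799

After 'raise': P(aggressive) = 0.8·0.1000 / (0.8·0.1000 + 0.15·0.9000) ≈ 0.3721
After 'raise': P(aggressive) = 0.8·0.3721 / (0.8·0.3721 + 0.15·0.6279) ≈ 0.7596
After 'fold-or-call': P(aggressive) = 0.2·0.7596 / (0.2·0.7596 + 0.85·0.2404) ≈ 0.4265
After 'raise': P(aggressive) = 0.8·0.4265 / (0.8·0.4265 + 0.15·0.5735) ≈ 0.7986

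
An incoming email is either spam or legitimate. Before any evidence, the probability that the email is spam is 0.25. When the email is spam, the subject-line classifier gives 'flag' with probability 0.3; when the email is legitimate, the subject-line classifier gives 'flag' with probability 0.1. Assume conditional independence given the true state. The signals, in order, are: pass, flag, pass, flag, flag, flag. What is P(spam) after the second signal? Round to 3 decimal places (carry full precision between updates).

0.438

After 'pass': P(spam) = 0.7·0.2500 / (0.7·0.2500 + 0.9·0.7500) ≈ 0.2059
After 'flag': P(spam) = 0.3·0.2059 / (0.3·0.2059 + 0.1·0.7941) ≈ 0.4375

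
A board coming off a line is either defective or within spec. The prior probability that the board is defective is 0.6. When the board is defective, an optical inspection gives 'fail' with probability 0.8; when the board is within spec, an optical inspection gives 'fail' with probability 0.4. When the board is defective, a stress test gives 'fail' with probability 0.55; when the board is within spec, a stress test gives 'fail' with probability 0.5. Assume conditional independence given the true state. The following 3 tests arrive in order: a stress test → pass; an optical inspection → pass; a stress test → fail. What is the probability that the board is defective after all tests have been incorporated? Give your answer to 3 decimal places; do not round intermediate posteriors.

After a stress test='pass': P(defective) = 0.45·0.6000 / (0.45·0.6000 + 0.5·0.4000) ≈ 0.5745
After an optical inspection='pass': P(defective) = 0.2·0.5745 / (0.2·0.5745 + 0.6·0.4255) ≈ 0.3103
After a stress test='fail': P(defective) = 0.55·0.3103 / (0.55·0.3103 + 0.5·0.6897) ≈ 0.3311

0.331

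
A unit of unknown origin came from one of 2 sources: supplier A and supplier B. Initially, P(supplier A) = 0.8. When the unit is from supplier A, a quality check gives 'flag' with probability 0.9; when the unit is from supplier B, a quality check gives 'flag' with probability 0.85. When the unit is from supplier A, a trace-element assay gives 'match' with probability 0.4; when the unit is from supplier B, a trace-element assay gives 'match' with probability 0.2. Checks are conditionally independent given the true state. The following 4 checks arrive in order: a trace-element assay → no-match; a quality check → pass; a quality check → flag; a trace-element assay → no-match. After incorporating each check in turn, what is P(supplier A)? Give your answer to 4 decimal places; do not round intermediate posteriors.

After a trace-element assay='no-match': P(supplier A) = 0.6·0.8000 / (0.6·0.8000 + 0.8·0.2000) ≈ 0.7500
After a quality check='pass': P(supplier A) = 0.1·0.7500 / (0.1·0.7500 + 0.15·0.2500) ≈ 0.6667
After a quality check='flag': P(supplier A) = 0.9·0.6667 / (0.9·0.6667 + 0.85·0.3333) ≈ 0.6792
After a trace-element assay='no-match': P(supplier A) = 0.6·0.6792 / (0.6·0.6792 + 0.8·0.3208) ≈ 0.6136

0.6136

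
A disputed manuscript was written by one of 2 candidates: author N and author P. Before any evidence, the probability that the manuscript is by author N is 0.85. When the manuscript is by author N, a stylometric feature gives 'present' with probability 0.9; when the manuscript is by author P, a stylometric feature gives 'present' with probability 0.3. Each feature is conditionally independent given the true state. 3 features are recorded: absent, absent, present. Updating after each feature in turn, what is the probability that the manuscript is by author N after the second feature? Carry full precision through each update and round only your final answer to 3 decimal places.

Each posterior becomes the prior for the next update.
After 'absent': P(author N) = 0.1·0.8500 / (0.1·0.8500 + 0.7·0.1500) ≈ 0.4474
After 'absent': P(author N) = 0.1·0.4474 / (0.1·0.4474 + 0.7·0.5526) ≈ 0.1037

0.104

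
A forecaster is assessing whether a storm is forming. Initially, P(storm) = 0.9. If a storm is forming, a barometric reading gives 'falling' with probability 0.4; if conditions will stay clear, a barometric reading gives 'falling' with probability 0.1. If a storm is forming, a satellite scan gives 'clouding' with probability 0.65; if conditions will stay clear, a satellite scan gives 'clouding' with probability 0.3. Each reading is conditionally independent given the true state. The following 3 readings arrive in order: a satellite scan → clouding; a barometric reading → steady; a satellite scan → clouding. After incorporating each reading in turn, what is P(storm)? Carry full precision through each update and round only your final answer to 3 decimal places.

After a satellite scan='clouding': P(storm) = 0.65·0.9000 / (0.65·0.9000 + 0.3·0.1000) ≈ 0.9512
After a barometric reading='steady': P(storm) = 0.6·0.9512 / (0.6·0.9512 + 0.9·0.0488) ≈ 0.9286
After a satellite scan='clouding': P(storm) = 0.65·0.9286 / (0.65·0.9286 + 0.3·0.0714) ≈ 0.9657

0.966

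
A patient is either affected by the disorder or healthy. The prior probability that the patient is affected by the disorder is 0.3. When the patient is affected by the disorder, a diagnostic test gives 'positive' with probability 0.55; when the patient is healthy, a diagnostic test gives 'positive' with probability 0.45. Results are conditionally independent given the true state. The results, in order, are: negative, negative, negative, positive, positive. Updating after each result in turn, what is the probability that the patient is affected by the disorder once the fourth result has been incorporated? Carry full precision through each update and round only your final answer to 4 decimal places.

0.2229

After 'negative': P(affected) = 0.45·0.3000 / (0.45·0.3000 + 0.55·0.7000) ≈ 0.2596
After 'negative': P(affected) = 0.45·0.2596 / (0.45·0.2596 + 0.55·0.7404) ≈ 0.2229
After 'negative': P(affected) = 0.45·0.2229 / (0.45·0.2229 + 0.55·0.7771) ≈ 0.1901
After 'positive': P(affected) = 0.55·0.1901 / (0.55·0.1901 + 0.45·0.8099) ≈ 0.2229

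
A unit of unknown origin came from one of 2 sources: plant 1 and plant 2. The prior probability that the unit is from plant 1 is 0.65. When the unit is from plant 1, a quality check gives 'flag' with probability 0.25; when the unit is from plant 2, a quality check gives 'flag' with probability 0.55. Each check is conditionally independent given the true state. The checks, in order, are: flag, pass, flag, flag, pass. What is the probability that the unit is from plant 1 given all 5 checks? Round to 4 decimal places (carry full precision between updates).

After 'flag': P(plant 1) = 0.25·0.6500 / (0.25·0.6500 + 0.55·0.3500) ≈ 0.4577
After 'pass': P(plant 1) = 0.75·0.4577 / (0.75·0.4577 + 0.45·0.5423) ≈ 0.5845
After 'flag': P(plant 1) = 0.25·0.5845 / (0.25·0.5845 + 0.55·0.4155) ≈ 0.3901
After 'flag': P(plant 1) = 0.25·0.3901 / (0.25·0.3901 + 0.55·0.6099) ≈ 0.2252
After 'pass': P(plant 1) = 0.75·0.2252 / (0.75·0.2252 + 0.45·0.7748) ≈ 0.3264

0.3264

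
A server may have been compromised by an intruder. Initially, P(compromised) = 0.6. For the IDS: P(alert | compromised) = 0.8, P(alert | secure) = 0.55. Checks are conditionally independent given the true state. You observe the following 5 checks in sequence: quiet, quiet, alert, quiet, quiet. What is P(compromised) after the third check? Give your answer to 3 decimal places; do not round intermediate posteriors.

After 'quiet': P(compromised) = 0.2·0.6000 / (0.2·0.6000 + 0.45·0.4000) ≈ 0.4000
After 'quiet': P(compromised) = 0.2·0.4000 / (0.2·0.4000 + 0.45·0.6000) ≈ 0.2286
After 'alert': P(compromised) = 0.8·0.2286 / (0.8·0.2286 + 0.55·0.7714) ≈ 0.3012

0.301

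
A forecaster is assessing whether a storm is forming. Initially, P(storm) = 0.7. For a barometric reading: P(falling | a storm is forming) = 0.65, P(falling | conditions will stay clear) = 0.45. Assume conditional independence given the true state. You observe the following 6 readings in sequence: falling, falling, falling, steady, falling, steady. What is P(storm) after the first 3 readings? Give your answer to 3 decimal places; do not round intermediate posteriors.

After 'falling': P(storm) = 0.65·0.7000 / (0.65·0.7000 + 0.45·0.3000) ≈ 0.7712
After 'falling': P(storm) = 0.65·0.7712 / (0.65·0.7712 + 0.45·0.2288) ≈ 0.8296
After 'falling': P(storm) = 0.65·0.8296 / (0.65·0.8296 + 0.45·0.1704) ≈ 0.8755

0.875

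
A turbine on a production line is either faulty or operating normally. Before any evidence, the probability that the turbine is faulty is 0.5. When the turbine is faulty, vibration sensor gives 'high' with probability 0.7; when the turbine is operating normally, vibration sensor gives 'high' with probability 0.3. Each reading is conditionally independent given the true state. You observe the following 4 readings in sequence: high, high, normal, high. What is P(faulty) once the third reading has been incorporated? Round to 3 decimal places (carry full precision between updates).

After 'high': P(faulty) = 0.7·0.5000 / (0.7·0.5000 + 0.3·0.5000) ≈ 0.7000
After 'high': P(faulty) = 0.7·0.7000 / (0.7·0.7000 + 0.3·0.3000) ≈ 0.8448
After 'normal': P(faulty) = 0.3·0.8448 / (0.3·0.8448 + 0.7·0.1552) ≈ 0.7000

0.700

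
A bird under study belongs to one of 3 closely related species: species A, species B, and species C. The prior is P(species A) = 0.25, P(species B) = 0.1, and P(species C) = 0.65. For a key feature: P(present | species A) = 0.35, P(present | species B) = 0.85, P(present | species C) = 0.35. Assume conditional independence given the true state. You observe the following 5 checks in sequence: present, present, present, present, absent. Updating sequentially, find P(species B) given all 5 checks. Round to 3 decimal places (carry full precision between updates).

0.471

After 'present': normaliser = 0.35·0.2500 + 0.85·0.1000 + 0.35·0.6500; P(species A) ≈ 0.2188, P(species B) ≈ 0.2125, P(species C) ≈ 0.5687
After 'present': normaliser = 0.35·0.2188 + 0.85·0.2125 + 0.35·0.5687; P(species A) ≈ 0.1678, P(species B) ≈ 0.3959, P(species C) ≈ 0.4363
After 'present': normaliser = 0.35·0.1678 + 0.85·0.3959 + 0.35·0.4363; P(species A) ≈ 0.1072, P(species B) ≈ 0.6141, P(species C) ≈ 0.2787
After 'present': normaliser = 0.35·0.1072 + 0.85·0.6141 + 0.35·0.2787; P(species A) ≈ 0.0571, P(species B) ≈ 0.7945, P(species C) ≈ 0.1484
After 'absent': normaliser = 0.65·0.0571 + 0.15·0.7945 + 0.65·0.1484; P(species A) ≈ 0.1468, P(species B) ≈ 0.4714, P(species C) ≈ 0.3817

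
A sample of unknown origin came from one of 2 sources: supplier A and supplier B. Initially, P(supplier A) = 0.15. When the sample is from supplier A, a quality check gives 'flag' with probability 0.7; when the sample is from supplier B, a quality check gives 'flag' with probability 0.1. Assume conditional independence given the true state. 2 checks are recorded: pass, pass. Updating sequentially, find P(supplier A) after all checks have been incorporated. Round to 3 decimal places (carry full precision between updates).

Apply Bayes' rule sequentially, carrying P(supplier A) forward.
After 'pass': P(supplier A) = 0.3·0.1500 / (0.3·0.1500 + 0.9·0.8500) ≈ 0.0556
After 'pass': P(supplier A) = 0.3·0.0556 / (0.3·0.0556 + 0.9·0.9444) ≈ 0.0192

0.019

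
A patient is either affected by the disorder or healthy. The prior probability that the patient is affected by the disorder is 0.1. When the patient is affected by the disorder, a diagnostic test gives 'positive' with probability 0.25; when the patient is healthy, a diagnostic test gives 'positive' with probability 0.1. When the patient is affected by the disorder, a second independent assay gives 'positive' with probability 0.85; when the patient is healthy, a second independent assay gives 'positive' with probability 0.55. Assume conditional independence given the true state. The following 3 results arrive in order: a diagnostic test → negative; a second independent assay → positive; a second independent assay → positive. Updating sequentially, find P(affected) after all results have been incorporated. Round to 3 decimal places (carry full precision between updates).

0.181

After a diagnostic test='negative': P(affected) = 0.75·0.1000 / (0.75·0.1000 + 0.9·0.9000) ≈ 0.0847
After a second independent assay='positive': P(affected) = 0.85·0.0847 / (0.85·0.0847 + 0.55·0.9153) ≈ 0.1252
After a second independent assay='positive': P(affected) = 0.85·0.1252 / (0.85·0.1252 + 0.55·0.8748) ≈ 0.1811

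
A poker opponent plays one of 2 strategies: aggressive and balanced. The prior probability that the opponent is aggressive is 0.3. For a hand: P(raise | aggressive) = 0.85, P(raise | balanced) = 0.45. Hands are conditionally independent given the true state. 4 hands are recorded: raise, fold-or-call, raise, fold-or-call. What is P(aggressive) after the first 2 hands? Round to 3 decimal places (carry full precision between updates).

0.181

After 'raise': P(aggressive) = 0.85·0.3000 / (0.85·0.3000 + 0.45·0.7000) ≈ 0.4474
After 'fold-or-call': P(aggressive) = 0.15·0.4474 / (0.15·0.4474 + 0.55·0.5526) ≈ 0.1809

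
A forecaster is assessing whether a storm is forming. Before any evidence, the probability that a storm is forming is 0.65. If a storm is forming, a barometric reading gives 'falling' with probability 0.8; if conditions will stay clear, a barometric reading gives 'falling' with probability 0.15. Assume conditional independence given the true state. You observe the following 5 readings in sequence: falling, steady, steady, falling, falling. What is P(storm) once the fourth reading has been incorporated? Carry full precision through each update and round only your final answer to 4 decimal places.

After 'falling': P(storm) = 0.8·0.6500 / (0.8·0.6500 + 0.15·0.3500) ≈ 0.9083
After 'steady': P(storm) = 0.2·0.9083 / (0.2·0.9083 + 0.85·0.0917) ≈ 0.6997
After 'steady': P(storm) = 0.2·0.6997 / (0.2·0.6997 + 0.85·0.3003) ≈ 0.3542
After 'falling': P(storm) = 0.8·0.3542 / (0.8·0.3542 + 0.15·0.6458) ≈ 0.7452

0.7452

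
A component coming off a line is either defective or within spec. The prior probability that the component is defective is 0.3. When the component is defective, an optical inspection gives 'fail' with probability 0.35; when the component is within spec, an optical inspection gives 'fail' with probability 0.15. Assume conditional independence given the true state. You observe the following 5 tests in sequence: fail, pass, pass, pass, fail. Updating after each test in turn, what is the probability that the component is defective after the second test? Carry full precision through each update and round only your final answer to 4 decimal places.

After 'fail': P(defective) = 0.35·0.3000 / (0.35·0.3000 + 0.15·0.7000) ≈ 0.5000
After 'pass': P(defective) = 0.65·0.5000 / (0.65·0.5000 + 0.85·0.5000) ≈ 0.4333

0.4333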